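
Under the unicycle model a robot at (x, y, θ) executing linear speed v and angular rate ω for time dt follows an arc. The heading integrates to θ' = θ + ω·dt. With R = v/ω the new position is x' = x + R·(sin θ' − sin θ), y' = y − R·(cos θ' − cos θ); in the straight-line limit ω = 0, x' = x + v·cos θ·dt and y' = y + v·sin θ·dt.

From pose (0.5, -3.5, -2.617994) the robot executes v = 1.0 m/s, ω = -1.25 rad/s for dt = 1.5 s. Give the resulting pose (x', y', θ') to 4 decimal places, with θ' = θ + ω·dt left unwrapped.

(-0.6808, -2.9813, -4.4930)

θ' = -2.6180 + -1.25·1.5 = -4.4930
R = v/ω = 1.0/-1.25 = -0.8000
x' = 0.5 + -0.8000·(sin -4.4930 − sin -2.6180) = -0.6808
y' = -3.5 − -0.8000·(cos -4.4930 − cos -2.6180) = -2.9813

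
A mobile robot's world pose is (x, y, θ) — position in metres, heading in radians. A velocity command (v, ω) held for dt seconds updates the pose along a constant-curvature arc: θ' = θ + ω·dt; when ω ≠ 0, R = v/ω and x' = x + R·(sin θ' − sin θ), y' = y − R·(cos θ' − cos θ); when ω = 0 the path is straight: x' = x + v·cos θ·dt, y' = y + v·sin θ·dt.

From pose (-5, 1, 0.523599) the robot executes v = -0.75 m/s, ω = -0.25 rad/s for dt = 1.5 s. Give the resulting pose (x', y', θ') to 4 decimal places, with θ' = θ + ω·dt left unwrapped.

(-6.0558, 0.6311, 0.1486)

θ' = 0.5236 + -0.25·1.5 = 0.1486
R = v/ω = -0.75/-0.25 = 3.0000
x' = -5 + 3.0000·(sin 0.1486 − sin 0.5236) = -6.0558
y' = 1 − 3.0000·(cos 0.1486 − cos 0.5236) = 0.6311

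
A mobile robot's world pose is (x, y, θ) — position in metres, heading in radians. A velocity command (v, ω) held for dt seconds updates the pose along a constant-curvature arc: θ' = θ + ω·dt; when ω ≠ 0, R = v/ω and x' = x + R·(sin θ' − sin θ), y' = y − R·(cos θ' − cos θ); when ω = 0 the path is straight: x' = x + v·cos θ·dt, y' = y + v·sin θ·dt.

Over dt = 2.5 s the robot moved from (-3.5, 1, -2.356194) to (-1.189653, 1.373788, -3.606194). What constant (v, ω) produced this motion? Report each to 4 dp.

v = -1.0000, ω = -0.5000

Δθ = -3.606194 − -2.356194 = -1.250000
ω = Δθ/dt = -1.250000/2.5 = -0.5000
R = Δx/(sin θ' − sin θ) = 2.0000
v = R·ω = 2.0000·-0.5000 = -1.0000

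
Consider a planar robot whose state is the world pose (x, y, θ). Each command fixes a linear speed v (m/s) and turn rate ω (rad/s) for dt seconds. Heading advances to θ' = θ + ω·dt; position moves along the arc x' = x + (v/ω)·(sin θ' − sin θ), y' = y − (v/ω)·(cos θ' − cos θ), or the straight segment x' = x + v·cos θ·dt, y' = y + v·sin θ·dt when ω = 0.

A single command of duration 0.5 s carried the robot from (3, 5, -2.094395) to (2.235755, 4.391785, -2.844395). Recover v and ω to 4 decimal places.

v = 2.0000, ω = -1.5000

Δθ = -2.844395 − -2.094395 = -0.750000
ω = Δθ/dt = -0.750000/0.5 = -1.5000
R = Δx/(sin θ' − sin θ) = -1.3333
v = R·ω = -1.3333·-1.5000 = 2.0000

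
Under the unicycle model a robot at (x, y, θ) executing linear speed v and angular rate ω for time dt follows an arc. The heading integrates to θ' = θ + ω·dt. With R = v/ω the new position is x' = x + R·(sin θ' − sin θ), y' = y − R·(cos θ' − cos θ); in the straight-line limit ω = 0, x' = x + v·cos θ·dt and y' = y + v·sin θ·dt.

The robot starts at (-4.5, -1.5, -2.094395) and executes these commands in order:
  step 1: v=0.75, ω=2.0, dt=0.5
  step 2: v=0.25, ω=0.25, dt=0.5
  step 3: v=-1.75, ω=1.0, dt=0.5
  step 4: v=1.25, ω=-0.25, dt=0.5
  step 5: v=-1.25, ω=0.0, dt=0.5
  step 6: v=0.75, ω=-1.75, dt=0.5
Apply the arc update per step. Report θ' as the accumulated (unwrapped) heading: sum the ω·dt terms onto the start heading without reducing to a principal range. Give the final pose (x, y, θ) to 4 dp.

step 1: θ'=-1.0944 (R=0.3750) → pose (-4.5085, -1.8595, -1.0944)
step 2: θ'=-0.9694 (R=1.0000) → pose (-4.4444, -1.9667, -0.9694)
step 3: θ'=-0.4694 (R=-1.7500) → pose (-5.0957, -1.3961, -0.4694)
step 4: θ'=-0.5944 (R=-5.0000) → pose (-4.5574, -1.7129, -0.5944)
step 5: θ'=-0.5944 (straight) → pose (-5.0752, -1.3629, -0.5944)
step 6: θ'=-1.4694 (R=-0.4286) → pose (-4.8889, -1.6746, -1.4694)

(-4.8889, -1.6746, -1.4694)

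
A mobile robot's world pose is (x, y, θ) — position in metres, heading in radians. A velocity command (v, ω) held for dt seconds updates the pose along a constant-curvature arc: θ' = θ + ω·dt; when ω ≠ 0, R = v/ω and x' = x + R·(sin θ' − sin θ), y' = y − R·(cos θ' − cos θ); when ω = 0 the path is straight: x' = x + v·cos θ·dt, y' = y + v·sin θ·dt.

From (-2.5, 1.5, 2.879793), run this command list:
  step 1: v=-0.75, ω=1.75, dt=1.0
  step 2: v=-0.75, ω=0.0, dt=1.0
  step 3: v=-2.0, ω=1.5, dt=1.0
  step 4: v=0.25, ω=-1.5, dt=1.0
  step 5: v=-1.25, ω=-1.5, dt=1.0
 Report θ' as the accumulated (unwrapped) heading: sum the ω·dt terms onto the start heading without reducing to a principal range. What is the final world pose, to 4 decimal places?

(-2.0442, 4.6398, 3.1298)

step 1: θ'=4.6298 (R=-0.4286) → pose (-1.9620, 1.8786, 4.6298)
step 2: θ'=4.6298 (straight) → pose (-1.9001, 2.6261, 4.6298)
step 3: θ'=6.1298 (R=-1.3333) → pose (-3.0252, 4.0537, 6.1298)
step 4: θ'=4.6298 (R=-0.1667) → pose (-2.8845, 3.8753, 4.6298)
step 5: θ'=3.1298 (R=0.8333) → pose (-2.0442, 4.6398, 3.1298)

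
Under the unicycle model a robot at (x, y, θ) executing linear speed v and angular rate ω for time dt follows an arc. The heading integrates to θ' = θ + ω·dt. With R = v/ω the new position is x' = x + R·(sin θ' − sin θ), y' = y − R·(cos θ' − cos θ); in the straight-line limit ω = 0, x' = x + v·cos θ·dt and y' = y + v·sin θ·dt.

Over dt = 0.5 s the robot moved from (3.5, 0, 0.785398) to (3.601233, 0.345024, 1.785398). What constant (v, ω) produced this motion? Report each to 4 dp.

Δθ = 1.785398 − 0.785398 = 1.000000
ω = Δθ/dt = 1.000000/0.5 = 2.0000
R = −Δy/(cos θ' − cos θ) = 0.3750
v = R·ω = 0.3750·2.0000 = 0.7500

v = 0.7500, ω = 2.0000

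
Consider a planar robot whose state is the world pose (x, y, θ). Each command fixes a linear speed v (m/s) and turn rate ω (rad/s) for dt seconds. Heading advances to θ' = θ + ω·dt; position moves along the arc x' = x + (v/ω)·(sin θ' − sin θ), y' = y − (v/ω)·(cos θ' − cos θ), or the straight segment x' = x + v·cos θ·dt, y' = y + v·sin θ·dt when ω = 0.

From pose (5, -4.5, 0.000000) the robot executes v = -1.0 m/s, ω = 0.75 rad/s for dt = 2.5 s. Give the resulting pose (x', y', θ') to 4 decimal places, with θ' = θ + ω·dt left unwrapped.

(3.7279, -6.2327, 1.8750)

θ' = 0.0000 + 0.75·2.5 = 1.8750
R = v/ω = -1.0/0.75 = -1.3333
x' = 5 + -1.3333·(sin 1.8750 − sin 0.0000) = 3.7279
y' = -4.5 − -1.3333·(cos 1.8750 − cos 0.0000) = -6.2327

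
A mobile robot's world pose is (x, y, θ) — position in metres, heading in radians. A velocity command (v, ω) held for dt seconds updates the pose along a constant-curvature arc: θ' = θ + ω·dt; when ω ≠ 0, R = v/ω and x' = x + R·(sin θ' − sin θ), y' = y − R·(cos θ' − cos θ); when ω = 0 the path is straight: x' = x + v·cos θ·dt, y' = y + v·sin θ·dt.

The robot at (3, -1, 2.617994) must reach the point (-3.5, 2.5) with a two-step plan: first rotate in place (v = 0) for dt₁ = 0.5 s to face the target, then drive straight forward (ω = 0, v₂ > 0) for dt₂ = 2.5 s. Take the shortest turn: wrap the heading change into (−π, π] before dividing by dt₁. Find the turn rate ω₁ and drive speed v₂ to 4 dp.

heading to target = atan2(2.5−-1, -3.5−3) = 2.6477
Δθ = wrap(2.6477 − 2.6180) = 0.0297; ω₁ = Δθ/dt₁ = 0.0593
distance = √((-3.5−3)² + (2.5−-1)²) = 7.3824; v₂ = distance/dt₂ = 2.9530

ω₁ = 0.0593, v₂ = 2.9530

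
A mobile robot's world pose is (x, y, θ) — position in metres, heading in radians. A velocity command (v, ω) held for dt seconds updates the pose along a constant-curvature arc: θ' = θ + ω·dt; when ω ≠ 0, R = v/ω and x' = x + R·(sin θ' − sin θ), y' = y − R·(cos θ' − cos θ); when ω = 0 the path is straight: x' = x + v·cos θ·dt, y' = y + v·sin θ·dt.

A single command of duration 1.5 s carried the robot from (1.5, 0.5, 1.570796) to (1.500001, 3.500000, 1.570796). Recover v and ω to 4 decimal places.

Δθ = 1.570796 − 1.570796 = 0.000000
ω = Δθ/dt = 0.000000/1.5 = 0.0000
ω = 0 → v = (Δx·cos θ + Δy·sin θ)/dt = 2.0000

v = 2.0000, ω = 0.0000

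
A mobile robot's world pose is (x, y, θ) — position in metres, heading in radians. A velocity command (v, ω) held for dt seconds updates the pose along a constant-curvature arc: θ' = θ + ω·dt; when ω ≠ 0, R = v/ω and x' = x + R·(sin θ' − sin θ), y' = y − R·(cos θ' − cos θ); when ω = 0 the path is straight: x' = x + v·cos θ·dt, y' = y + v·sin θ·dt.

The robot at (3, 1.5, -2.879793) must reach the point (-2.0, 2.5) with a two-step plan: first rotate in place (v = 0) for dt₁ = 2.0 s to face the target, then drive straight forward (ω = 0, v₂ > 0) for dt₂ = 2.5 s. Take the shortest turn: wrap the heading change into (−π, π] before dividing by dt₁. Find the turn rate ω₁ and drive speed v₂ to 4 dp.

ω₁ = -0.2296, v₂ = 2.0396

heading to target = atan2(2.5−1.5, -2−3) = 2.9442
Δθ = wrap(2.9442 − -2.8798) = -0.4592; ω₁ = Δθ/dt₁ = -0.2296
distance = √((-2−3)² + (2.5−1.5)²) = 5.0990; v₂ = distance/dt₂ = 2.0396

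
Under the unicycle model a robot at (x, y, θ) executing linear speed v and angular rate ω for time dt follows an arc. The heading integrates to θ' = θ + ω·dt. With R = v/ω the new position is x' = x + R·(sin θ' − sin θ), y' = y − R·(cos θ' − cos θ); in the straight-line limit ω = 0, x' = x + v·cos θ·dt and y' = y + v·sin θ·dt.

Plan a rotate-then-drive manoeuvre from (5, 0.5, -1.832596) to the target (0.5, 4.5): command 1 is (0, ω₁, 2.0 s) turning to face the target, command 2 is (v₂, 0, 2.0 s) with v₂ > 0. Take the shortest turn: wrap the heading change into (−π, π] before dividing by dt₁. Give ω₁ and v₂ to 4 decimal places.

ω₁ = -1.0178, v₂ = 3.0104

heading to target = atan2(4.5−0.5, 0.5−5) = 2.4150
Δθ = wrap(2.4150 − -1.8326) = -2.0356; ω₁ = Δθ/dt₁ = -1.0178
distance = √((0.5−5)² + (4.5−0.5)²) = 6.0208; v₂ = distance/dt₂ = 3.0104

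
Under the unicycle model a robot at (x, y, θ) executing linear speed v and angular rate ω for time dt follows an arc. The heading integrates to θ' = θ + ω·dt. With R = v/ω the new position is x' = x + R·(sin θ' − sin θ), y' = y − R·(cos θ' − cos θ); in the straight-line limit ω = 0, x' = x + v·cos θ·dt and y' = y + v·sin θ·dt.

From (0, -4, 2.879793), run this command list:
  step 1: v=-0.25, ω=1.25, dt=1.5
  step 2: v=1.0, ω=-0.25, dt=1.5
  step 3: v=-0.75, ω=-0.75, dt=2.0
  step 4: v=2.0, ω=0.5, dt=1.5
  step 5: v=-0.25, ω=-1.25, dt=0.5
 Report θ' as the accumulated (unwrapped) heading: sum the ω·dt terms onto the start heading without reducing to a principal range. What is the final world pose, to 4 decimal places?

(-1.5504, -4.9440, 3.0048)

step 1: θ'=4.7548 (R=-0.2000) → pose (0.2516, -3.7983, 4.7548)
step 2: θ'=4.3798 (R=-4.0000) → pose (0.0360, -5.2739, 4.3798)
step 3: θ'=2.8798 (R=1.0000) → pose (1.2400, -4.6345, 2.8798)
step 4: θ'=3.6298 (R=4.0000) → pose (-1.6714, -4.9655, 3.6298)
step 5: θ'=3.0048 (R=0.2000) → pose (-1.5504, -4.9440, 3.0048)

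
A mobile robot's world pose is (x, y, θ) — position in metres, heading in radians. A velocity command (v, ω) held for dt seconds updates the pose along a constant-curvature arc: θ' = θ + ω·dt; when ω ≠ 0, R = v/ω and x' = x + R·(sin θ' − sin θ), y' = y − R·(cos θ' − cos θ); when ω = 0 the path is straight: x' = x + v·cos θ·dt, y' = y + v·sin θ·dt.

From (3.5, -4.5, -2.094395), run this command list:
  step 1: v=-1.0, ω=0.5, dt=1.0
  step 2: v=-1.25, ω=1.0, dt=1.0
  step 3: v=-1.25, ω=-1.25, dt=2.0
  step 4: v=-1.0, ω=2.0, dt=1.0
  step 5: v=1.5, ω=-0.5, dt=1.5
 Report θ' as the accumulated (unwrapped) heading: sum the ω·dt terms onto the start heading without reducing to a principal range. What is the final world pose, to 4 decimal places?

(4.3738, -2.1123, -1.8444)

step 1: θ'=-1.5944 (R=-2.0000) → pose (3.7674, -3.5472, -1.5944)
step 2: θ'=-0.5944 (R=-1.2500) → pose (3.2177, -2.4821, -0.5944)
step 3: θ'=-3.0944 (R=1.0000) → pose (3.7306, -0.6547, -3.0944)
step 4: θ'=-1.0944 (R=-0.5000) → pose (4.1513, 0.0740, -1.0944)
step 5: θ'=-1.8444 (R=-3.0000) → pose (4.3738, -2.1123, -1.8444)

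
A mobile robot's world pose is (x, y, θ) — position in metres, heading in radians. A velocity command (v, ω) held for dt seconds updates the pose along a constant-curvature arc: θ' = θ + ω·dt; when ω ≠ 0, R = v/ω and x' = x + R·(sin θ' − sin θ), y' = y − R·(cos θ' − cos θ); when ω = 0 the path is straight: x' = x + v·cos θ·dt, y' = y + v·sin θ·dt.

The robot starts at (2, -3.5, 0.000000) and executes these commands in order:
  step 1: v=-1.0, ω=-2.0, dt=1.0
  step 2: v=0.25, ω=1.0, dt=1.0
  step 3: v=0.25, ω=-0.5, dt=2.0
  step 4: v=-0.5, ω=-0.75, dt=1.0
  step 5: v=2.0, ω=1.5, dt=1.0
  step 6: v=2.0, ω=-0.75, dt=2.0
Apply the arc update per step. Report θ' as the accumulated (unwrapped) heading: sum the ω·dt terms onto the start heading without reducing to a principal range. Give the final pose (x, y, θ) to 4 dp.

step 1: θ'=-2.0000 (R=0.5000) → pose (1.5454, -2.7919, -2.0000)
step 2: θ'=-1.0000 (R=0.2500) → pose (1.5623, -3.0310, -1.0000)
step 3: θ'=-2.0000 (R=-0.5000) → pose (1.5962, -3.5093, -2.0000)
step 4: θ'=-2.7500 (R=0.6667) → pose (1.9480, -3.1705, -2.7500)
step 5: θ'=-1.2500 (R=1.3333) → pose (1.1915, -4.8233, -1.2500)
step 6: θ'=-2.7500 (R=-2.6667) → pose (-0.3213, -8.1290, -2.7500)

(-0.3213, -8.1290, -2.7500)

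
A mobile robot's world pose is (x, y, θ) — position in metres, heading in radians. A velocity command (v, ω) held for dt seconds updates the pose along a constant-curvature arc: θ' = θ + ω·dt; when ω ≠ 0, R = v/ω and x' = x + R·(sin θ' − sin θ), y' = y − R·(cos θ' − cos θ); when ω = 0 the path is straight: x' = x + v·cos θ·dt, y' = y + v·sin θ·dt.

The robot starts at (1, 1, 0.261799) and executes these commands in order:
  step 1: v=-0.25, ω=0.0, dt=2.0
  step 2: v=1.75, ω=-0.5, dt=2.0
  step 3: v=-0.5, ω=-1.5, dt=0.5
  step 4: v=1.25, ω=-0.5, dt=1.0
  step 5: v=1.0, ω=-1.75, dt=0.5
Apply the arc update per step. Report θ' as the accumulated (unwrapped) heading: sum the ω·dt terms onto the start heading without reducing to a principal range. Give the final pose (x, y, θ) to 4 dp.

(3.0989, -1.2397, -2.8632)

step 1: θ'=0.2618 (straight) → pose (0.5170, 0.8706, 0.2618)
step 2: θ'=-0.7382 (R=-3.5000) → pose (3.7783, 0.0787, -0.7382)
step 3: θ'=-1.4882 (R=0.3333) → pose (3.6704, 0.2978, -1.4882)
step 4: θ'=-1.9882 (R=-2.5000) → pose (3.4643, -0.9219, -1.9882)
step 5: θ'=-2.8632 (R=-0.5714) → pose (3.0989, -1.2397, -2.8632)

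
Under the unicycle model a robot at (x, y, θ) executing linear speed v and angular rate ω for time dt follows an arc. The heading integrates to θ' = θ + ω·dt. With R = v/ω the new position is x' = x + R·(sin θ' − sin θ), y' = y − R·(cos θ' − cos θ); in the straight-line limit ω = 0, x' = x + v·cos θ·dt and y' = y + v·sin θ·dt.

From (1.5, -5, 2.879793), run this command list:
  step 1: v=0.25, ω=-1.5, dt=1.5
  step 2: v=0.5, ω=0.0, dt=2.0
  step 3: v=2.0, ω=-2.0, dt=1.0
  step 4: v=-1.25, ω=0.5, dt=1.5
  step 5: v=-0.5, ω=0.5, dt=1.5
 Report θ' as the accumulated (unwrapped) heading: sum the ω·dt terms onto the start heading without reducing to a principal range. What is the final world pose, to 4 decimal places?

step 1: θ'=0.6298 (R=-0.1667) → pose (1.4450, -4.7043, 0.6298)
step 2: θ'=0.6298 (straight) → pose (2.2531, -4.1153, 0.6298)
step 3: θ'=-1.3702 (R=-1.0000) → pose (3.8220, -4.7242, -1.3702)
step 4: θ'=-0.6202 (R=-2.5000) → pose (2.8252, -3.1880, -0.6202)
step 5: θ'=0.1298 (R=-1.0000) → pose (2.1146, -3.0101, 0.1298)

(2.1146, -3.0101, 0.1298)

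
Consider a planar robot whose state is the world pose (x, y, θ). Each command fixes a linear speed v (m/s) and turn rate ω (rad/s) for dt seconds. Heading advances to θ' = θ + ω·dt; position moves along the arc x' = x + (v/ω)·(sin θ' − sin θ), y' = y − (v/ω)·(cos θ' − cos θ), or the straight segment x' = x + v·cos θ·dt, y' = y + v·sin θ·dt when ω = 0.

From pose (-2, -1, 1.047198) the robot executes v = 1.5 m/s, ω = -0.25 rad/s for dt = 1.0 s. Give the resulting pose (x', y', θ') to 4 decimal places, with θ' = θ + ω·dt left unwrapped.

(-1.0963, 0.1923, 0.7972)

θ' = 1.0472 + -0.25·1.0 = 0.7972
R = v/ω = 1.5/-0.25 = -6.0000
x' = -2 + -6.0000·(sin 0.7972 − sin 1.0472) = -1.0963
y' = -1 − -6.0000·(cos 0.7972 − cos 1.0472) = 0.1923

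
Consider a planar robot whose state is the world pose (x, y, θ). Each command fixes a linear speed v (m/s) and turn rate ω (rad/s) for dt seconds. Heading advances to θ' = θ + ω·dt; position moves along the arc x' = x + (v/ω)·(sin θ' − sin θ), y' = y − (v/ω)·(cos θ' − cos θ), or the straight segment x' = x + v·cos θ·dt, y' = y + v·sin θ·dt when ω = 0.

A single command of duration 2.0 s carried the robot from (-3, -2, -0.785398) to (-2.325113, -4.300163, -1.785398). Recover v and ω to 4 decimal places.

v = 1.2500, ω = -0.5000

Δθ = -1.785398 − -0.785398 = -1.000000
ω = Δθ/dt = -1.000000/2.0 = -0.5000
R = −Δy/(cos θ' − cos θ) = -2.5000
v = R·ω = -2.5000·-0.5000 = 1.2500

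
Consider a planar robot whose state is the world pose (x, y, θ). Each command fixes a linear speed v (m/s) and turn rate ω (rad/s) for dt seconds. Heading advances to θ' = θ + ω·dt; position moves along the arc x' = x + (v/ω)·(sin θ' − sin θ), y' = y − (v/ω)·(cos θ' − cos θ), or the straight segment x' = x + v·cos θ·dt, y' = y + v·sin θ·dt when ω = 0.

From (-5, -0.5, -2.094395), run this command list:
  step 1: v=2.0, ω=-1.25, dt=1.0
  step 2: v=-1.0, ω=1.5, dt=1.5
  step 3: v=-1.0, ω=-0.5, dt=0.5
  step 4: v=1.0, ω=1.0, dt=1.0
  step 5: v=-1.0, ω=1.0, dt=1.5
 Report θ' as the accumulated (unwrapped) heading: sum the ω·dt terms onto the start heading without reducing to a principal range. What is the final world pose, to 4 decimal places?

step 1: θ'=-3.3444 (R=-1.6000) → pose (-6.7079, -1.2672, -3.3444)
step 2: θ'=-1.0944 (R=-0.6667) → pose (-5.9812, -0.3085, -1.0944)
step 3: θ'=-1.3444 (R=2.0000) → pose (-6.1529, 0.1597, -1.3444)
step 4: θ'=-0.3444 (R=1.0000) → pose (-5.5160, -0.5571, -0.3444)
step 5: θ'=1.1556 (R=-1.0000) → pose (-6.7687, -1.0950, 1.1556)

(-6.7687, -1.0950, 1.1556)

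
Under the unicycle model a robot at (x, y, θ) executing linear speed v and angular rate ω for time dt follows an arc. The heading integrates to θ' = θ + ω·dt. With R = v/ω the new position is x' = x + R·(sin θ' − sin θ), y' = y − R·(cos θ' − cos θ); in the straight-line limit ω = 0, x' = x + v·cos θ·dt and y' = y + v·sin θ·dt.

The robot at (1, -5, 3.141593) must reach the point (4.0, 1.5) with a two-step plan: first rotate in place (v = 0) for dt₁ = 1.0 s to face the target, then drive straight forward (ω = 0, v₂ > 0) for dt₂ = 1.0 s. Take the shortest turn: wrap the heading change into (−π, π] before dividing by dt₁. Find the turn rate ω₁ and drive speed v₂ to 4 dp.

ω₁ = -2.0032, v₂ = 7.1589

heading to target = atan2(1.5−-5, 4−1) = 1.1384
Δθ = wrap(1.1384 − 3.1416) = -2.0032; ω₁ = Δθ/dt₁ = -2.0032
distance = √((4−1)² + (1.5−-5)²) = 7.1589; v₂ = distance/dt₂ = 7.1589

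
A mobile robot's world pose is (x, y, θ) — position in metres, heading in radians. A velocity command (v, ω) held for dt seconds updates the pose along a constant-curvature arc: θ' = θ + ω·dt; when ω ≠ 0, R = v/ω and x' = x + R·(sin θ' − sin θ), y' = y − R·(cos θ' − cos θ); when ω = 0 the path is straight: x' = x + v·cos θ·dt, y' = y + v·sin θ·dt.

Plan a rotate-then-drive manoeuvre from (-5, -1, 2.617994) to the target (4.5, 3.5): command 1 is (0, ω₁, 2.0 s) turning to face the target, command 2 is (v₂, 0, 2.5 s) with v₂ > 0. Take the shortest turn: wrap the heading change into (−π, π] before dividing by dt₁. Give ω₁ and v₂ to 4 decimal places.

heading to target = atan2(3.5−-1, 4.5−-5) = 0.4424
Δθ = wrap(0.4424 − 2.6180) = -2.1756; ω₁ = Δθ/dt₁ = -1.0878
distance = √((4.5−-5)² + (3.5−-1)²) = 10.5119; v₂ = distance/dt₂ = 4.2048

ω₁ = -1.0878, v₂ = 4.2048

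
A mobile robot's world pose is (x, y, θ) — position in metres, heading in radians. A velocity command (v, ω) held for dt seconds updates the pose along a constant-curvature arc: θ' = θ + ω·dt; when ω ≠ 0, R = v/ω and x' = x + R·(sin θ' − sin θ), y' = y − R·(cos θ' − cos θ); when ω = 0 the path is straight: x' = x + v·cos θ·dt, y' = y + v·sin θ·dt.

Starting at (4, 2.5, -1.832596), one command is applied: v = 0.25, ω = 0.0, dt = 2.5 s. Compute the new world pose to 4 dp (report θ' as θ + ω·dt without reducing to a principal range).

θ' = -1.8326 + 0.0·2.5 = -1.8326
ω = 0 → straight: x' = 4 + 0.25·cos(-1.8326)·2.5 = 3.8382
y' = 2.5 + 0.25·sin(-1.8326)·2.5 = 1.8963

(3.8382, 1.8963, -1.8326)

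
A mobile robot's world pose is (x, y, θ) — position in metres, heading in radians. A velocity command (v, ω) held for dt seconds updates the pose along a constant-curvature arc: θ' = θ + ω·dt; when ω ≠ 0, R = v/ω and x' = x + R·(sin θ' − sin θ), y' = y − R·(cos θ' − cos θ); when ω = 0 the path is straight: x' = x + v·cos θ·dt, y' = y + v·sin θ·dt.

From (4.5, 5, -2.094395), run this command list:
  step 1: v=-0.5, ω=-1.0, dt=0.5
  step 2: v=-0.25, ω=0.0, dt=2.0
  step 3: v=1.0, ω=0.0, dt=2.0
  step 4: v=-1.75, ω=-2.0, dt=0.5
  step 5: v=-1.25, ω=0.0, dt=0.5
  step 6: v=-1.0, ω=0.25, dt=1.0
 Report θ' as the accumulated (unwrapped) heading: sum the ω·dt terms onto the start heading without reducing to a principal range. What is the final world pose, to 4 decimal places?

step 1: θ'=-2.5944 (R=0.5000) → pose (4.6729, 5.1770, -2.5944)
step 2: θ'=-2.5944 (straight) → pose (5.0999, 5.4371, -2.5944)
step 3: θ'=-2.5944 (straight) → pose (3.3919, 4.3965, -2.5944)
step 4: θ'=-3.5944 (R=0.8750) → pose (4.2299, 4.4361, -3.5944)
step 5: θ'=-3.5944 (straight) → pose (4.7920, 4.1627, -3.5944)
step 6: θ'=-3.3444 (R=-4.0000) → pose (5.7363, 3.8416, -3.3444)

(5.7363, 3.8416, -3.3444)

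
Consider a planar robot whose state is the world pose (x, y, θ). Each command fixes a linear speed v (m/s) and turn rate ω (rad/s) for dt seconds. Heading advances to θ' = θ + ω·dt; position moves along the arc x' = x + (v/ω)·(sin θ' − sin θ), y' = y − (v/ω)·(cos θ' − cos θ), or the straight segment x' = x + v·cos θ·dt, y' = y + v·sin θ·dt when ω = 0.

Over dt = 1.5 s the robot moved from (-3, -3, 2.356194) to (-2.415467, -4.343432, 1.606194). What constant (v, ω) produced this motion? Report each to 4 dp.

v = -1.0000, ω = -0.5000

Δθ = 1.606194 − 2.356194 = -0.750000
ω = Δθ/dt = -0.750000/1.5 = -0.5000
R = −Δy/(cos θ' − cos θ) = 2.0000
v = R·ω = 2.0000·-0.5000 = -1.0000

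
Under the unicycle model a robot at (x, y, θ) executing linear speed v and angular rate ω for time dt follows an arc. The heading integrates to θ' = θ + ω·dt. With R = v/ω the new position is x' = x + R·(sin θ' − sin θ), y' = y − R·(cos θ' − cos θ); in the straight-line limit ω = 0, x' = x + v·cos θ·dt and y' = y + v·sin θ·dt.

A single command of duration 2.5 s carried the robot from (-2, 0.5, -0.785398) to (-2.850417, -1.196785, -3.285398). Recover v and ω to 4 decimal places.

v = 1.0000, ω = -1.0000

Δθ = -3.285398 − -0.785398 = -2.500000
ω = Δθ/dt = -2.500000/2.5 = -1.0000
R = −Δy/(cos θ' − cos θ) = -1.0000
v = R·ω = -1.0000·-1.0000 = 1.0000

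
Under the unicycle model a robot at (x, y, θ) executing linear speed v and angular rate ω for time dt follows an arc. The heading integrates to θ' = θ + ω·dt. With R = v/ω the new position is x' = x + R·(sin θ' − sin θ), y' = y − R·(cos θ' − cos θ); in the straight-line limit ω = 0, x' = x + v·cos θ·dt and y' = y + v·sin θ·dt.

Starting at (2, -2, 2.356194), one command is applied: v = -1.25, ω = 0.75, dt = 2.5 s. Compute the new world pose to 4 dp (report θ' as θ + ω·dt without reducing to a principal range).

θ' = 2.3562 + 0.75·2.5 = 4.2312
R = v/ω = -1.25/0.75 = -1.6667
x' = 2 + -1.6667·(sin 4.2312 − sin 2.3562) = 4.6559
y' = -2 − -1.6667·(cos 4.2312 − cos 2.3562) = -1.5929

(4.6559, -1.5929, 4.2312)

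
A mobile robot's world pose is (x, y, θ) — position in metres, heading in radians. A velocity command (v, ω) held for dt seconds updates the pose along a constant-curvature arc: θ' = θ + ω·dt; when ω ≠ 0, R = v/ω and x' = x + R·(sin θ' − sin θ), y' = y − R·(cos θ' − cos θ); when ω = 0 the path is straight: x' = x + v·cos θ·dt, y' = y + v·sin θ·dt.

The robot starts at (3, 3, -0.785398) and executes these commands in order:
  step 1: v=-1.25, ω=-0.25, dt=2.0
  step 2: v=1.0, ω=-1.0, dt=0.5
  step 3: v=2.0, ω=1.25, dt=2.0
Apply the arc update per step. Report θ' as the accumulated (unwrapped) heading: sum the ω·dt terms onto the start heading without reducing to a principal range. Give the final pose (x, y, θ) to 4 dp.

(4.3671, 3.0840, 0.7146)

step 1: θ'=-1.2854 (R=5.0000) → pose (1.7378, 5.1278, -1.2854)
step 2: θ'=-1.7854 (R=-1.0000) → pose (1.7553, 4.6333, -1.7854)
step 3: θ'=0.7146 (R=1.6000) → pose (4.3671, 3.0840, 0.7146)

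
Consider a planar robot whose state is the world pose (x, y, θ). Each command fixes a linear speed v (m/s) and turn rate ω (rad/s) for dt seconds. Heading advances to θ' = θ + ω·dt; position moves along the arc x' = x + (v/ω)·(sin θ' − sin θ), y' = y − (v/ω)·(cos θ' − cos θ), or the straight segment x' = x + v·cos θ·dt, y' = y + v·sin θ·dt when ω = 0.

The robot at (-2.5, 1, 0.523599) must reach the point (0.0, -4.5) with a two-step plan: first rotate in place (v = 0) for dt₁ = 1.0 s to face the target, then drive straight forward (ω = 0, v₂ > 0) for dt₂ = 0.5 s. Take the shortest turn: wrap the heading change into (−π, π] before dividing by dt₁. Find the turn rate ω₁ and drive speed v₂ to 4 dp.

heading to target = atan2(-4.5−1, 0−-2.5) = -1.1442
Δθ = wrap(-1.1442 − 0.5236) = -1.6678; ω₁ = Δθ/dt₁ = -1.6678
distance = √((0−-2.5)² + (-4.5−1)²) = 6.0415; v₂ = distance/dt₂ = 12.0830

ω₁ = -1.6678, v₂ = 12.0830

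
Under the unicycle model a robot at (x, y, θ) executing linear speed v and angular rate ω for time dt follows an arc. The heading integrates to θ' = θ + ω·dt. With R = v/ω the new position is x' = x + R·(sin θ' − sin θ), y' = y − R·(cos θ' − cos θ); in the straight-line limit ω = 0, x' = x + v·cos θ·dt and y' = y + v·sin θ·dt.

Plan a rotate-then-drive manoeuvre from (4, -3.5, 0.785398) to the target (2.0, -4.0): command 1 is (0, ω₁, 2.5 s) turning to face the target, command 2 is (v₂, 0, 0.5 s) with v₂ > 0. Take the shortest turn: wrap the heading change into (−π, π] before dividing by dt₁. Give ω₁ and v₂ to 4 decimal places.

heading to target = atan2(-4−-3.5, 2−4) = -2.8966
Δθ = wrap(-2.8966 − 0.7854) = 2.6012; ω₁ = Δθ/dt₁ = 1.0405
distance = √((2−4)² + (-4−-3.5)²) = 2.0616; v₂ = distance/dt₂ = 4.1231

ω₁ = 1.0405, v₂ = 4.1231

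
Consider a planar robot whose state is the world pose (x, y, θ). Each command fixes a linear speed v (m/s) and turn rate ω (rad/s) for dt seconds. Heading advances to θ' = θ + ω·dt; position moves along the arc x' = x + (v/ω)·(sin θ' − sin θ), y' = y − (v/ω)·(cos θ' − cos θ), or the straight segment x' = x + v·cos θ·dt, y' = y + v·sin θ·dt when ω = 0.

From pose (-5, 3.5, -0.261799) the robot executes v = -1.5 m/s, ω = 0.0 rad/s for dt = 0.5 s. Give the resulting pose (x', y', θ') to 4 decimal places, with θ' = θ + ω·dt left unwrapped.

(-5.7244, 3.6941, -0.2618)

θ' = -0.2618 + 0.0·0.5 = -0.2618
ω = 0 → straight: x' = -5 + -1.5·cos(-0.2618)·0.5 = -5.7244
y' = 3.5 + -1.5·sin(-0.2618)·0.5 = 3.6941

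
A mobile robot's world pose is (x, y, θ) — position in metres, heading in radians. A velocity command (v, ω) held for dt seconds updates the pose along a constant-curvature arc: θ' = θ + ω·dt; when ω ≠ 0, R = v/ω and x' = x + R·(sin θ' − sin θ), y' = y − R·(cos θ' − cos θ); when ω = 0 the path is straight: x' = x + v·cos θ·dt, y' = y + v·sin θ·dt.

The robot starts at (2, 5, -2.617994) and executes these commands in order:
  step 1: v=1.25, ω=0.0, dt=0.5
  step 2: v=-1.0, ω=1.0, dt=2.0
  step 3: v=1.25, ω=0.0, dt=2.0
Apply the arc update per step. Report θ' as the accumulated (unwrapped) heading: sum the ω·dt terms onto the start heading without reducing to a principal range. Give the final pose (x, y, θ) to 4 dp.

step 1: θ'=-2.6180 (straight) → pose (1.4587, 4.6875, -2.6180)
step 2: θ'=-0.6180 (R=-1.0000) → pose (1.5381, 6.3686, -0.6180)
step 3: θ'=-0.6180 (straight) → pose (3.5757, 4.9201, -0.6180)

(3.5757, 4.9201, -0.6180)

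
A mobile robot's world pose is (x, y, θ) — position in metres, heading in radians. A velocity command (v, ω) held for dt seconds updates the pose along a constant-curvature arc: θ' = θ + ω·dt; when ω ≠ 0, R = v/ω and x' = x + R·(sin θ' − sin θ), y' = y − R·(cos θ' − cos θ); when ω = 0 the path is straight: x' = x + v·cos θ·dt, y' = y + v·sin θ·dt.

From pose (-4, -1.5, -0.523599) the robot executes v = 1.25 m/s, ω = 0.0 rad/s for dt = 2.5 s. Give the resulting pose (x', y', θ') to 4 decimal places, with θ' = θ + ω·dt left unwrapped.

θ' = -0.5236 + 0.0·2.5 = -0.5236
ω = 0 → straight: x' = -4 + 1.25·cos(-0.5236)·2.5 = -1.2937
y' = -1.5 + 1.25·sin(-0.5236)·2.5 = -3.0625

(-1.2937, -3.0625, -0.5236)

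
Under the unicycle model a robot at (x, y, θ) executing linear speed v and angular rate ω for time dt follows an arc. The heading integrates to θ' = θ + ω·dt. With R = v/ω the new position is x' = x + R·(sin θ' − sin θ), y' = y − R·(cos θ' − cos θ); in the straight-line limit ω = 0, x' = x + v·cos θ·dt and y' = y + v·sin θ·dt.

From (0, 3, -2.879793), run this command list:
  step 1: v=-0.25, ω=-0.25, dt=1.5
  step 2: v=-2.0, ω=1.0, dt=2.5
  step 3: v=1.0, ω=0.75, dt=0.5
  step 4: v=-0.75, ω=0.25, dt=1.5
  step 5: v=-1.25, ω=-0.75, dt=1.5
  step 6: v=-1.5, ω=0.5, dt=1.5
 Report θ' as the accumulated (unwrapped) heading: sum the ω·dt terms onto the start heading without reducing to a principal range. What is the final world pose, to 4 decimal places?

step 1: θ'=-3.2548 (R=1.0000) → pose (0.3718, 3.0277, -3.2548)
step 2: θ'=-0.7548 (R=-2.0000) → pose (1.9680, 6.4717, -0.7548)
step 3: θ'=-0.3798 (R=1.3333) → pose (2.3872, 6.2046, -0.3798)
step 4: θ'=-0.0048 (R=-3.0000) → pose (1.2894, 6.4183, -0.0048)
step 5: θ'=-1.1298 (R=1.6667) → pose (-0.2098, 7.3736, -1.1298)
step 6: θ'=-0.3798 (R=-3.0000) → pose (-1.8106, 8.8793, -0.3798)

(-1.8106, 8.8793, -0.3798)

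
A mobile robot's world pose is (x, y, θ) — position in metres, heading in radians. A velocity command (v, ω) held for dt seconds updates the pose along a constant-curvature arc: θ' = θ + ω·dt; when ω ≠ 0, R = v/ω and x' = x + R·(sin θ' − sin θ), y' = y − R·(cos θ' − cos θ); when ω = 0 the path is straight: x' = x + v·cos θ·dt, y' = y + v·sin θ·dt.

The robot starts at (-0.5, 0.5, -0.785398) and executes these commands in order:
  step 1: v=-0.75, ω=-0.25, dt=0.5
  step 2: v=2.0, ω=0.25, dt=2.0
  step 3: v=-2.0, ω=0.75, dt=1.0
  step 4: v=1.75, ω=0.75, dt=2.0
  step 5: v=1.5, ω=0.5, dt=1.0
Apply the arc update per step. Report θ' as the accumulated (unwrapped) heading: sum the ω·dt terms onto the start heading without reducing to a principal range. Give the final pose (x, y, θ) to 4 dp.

step 1: θ'=-0.9104 (R=3.0000) → pose (-0.7479, 0.7810, -0.9104)
step 2: θ'=-0.4104 (R=8.0000) → pose (2.3783, -1.6472, -0.4104)
step 3: θ'=0.3396 (R=-2.6667) → pose (0.4260, -1.5781, 0.3396)
step 4: θ'=1.8396 (R=2.3333) → pose (1.8983, 1.2417, 1.8396)
step 5: θ'=2.3396 (R=3.0000) → pose (1.1623, 2.5308, 2.3396)

(1.1623, 2.5308, 2.3396)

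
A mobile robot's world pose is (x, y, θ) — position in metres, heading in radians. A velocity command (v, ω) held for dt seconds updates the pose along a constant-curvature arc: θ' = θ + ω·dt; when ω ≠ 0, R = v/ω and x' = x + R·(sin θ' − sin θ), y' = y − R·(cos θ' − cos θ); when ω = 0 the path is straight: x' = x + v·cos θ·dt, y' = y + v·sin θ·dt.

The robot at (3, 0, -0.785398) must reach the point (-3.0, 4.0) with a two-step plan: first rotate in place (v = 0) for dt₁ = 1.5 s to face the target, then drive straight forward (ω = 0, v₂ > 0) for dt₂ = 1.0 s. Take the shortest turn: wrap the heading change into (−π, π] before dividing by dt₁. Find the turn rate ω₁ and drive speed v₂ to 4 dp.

heading to target = atan2(4−0, -3−3) = 2.5536
Δθ = wrap(2.5536 − -0.7854) = -2.9442; ω₁ = Δθ/dt₁ = -1.9628
distance = √((-3−3)² + (4−0)²) = 7.2111; v₂ = distance/dt₂ = 7.2111

ω₁ = -1.9628, v₂ = 7.2111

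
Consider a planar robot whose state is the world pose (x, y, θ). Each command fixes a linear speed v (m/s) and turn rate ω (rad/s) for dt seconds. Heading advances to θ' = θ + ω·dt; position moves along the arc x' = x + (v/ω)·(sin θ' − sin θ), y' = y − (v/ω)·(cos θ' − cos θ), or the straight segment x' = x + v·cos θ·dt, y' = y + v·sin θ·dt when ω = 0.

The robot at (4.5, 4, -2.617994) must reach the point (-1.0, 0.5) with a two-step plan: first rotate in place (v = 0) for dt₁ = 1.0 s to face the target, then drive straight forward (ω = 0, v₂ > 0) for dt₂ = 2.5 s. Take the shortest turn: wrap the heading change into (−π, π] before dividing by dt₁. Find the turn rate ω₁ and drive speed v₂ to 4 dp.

ω₁ = 0.0431, v₂ = 2.6077

heading to target = atan2(0.5−4, -1−4.5) = -2.5749
Δθ = wrap(-2.5749 − -2.6180) = 0.0431; ω₁ = Δθ/dt₁ = 0.0431
distance = √((-1−4.5)² + (0.5−4)²) = 6.5192; v₂ = distance/dt₂ = 2.6077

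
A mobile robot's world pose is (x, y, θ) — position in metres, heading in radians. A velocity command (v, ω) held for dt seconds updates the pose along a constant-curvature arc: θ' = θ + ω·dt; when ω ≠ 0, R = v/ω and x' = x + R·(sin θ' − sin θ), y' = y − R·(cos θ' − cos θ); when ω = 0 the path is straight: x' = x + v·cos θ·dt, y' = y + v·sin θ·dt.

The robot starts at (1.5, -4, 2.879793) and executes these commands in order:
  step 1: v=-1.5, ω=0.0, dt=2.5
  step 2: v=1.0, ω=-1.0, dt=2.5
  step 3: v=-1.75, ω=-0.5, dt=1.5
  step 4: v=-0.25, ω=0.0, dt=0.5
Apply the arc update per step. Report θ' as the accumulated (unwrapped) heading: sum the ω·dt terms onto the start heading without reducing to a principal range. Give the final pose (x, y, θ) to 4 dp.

step 1: θ'=2.8798 (straight) → pose (5.1222, -4.9706, 2.8798)
step 2: θ'=0.3798 (R=-1.0000) → pose (5.0103, -3.0759, 0.3798)
step 3: θ'=-0.3702 (R=3.5000) → pose (2.4464, -3.0882, -0.3702)
step 4: θ'=-0.3702 (straight) → pose (2.3299, -3.0430, -0.3702)

(2.3299, -3.0430, -0.3702)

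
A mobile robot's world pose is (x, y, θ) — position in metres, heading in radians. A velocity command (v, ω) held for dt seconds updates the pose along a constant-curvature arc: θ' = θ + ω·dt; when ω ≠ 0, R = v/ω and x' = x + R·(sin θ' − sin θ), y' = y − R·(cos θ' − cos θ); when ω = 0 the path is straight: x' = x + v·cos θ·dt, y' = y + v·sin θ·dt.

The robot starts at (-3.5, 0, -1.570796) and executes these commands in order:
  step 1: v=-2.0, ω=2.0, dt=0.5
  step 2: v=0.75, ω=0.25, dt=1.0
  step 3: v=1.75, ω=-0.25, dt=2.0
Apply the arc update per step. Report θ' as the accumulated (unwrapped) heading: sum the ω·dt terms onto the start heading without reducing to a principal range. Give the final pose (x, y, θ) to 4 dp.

(-0.3702, -1.3525, -0.8208)

step 1: θ'=-0.5708 (R=-1.0000) → pose (-3.9597, 0.8415, -0.5708)
step 2: θ'=-0.3208 (R=3.0000) → pose (-3.2848, 0.5189, -0.3208)
step 3: θ'=-0.8208 (R=-7.0000) → pose (-0.3702, -1.3525, -0.8208)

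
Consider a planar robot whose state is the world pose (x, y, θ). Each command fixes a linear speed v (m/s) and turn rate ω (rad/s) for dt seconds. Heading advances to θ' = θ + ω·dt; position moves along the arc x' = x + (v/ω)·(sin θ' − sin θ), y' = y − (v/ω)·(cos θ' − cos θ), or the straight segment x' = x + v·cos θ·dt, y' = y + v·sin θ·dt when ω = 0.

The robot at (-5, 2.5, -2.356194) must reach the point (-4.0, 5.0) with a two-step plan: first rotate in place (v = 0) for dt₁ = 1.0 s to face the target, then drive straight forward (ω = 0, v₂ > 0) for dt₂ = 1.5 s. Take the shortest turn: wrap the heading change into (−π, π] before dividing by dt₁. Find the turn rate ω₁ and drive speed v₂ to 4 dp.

heading to target = atan2(5−2.5, -4−-5) = 1.1903
Δθ = wrap(1.1903 − -2.3562) = -2.7367; ω₁ = Δθ/dt₁ = -2.7367
distance = √((-4−-5)² + (5−2.5)²) = 2.6926; v₂ = distance/dt₂ = 1.7951

ω₁ = -2.7367, v₂ = 1.7951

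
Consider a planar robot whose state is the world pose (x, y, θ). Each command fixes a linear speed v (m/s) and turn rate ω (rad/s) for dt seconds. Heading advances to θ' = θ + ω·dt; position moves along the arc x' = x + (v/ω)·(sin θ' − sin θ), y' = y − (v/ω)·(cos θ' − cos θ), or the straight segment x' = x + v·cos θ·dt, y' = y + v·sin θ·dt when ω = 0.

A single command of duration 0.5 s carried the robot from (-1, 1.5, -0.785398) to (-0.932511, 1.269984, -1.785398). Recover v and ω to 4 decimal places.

v = 0.5000, ω = -2.0000

Δθ = -1.785398 − -0.785398 = -1.000000
ω = Δθ/dt = -1.000000/0.5 = -2.0000
R = −Δy/(cos θ' − cos θ) = -0.2500
v = R·ω = -0.2500·-2.0000 = 0.5000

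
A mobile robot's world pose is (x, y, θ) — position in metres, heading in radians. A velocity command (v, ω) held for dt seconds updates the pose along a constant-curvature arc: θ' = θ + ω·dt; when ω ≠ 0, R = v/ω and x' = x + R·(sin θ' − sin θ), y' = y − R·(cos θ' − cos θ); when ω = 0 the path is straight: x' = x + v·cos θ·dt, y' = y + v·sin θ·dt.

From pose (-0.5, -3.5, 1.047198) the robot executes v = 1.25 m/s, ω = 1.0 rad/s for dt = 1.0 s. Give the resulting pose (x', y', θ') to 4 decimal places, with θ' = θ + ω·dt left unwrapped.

θ' = 1.0472 + 1.0·1.0 = 2.0472
R = v/ω = 1.25/1.0 = 1.2500
x' = -0.5 + 1.2500·(sin 2.0472 − sin 1.0472) = -0.4717
y' = -3.5 − 1.2500·(cos 2.0472 − cos 1.0472) = -2.3018

(-0.4717, -2.3018, 2.0472)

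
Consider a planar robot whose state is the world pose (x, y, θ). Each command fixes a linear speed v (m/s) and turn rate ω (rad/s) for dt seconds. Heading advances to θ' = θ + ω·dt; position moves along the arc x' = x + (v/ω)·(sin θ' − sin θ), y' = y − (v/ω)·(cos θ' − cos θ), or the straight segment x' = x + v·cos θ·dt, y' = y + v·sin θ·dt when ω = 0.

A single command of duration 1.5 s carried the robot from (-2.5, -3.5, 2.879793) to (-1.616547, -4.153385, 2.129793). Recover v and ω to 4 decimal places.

Δθ = 2.129793 − 2.879793 = -0.750000
ω = Δθ/dt = -0.750000/1.5 = -0.5000
R = Δx/(sin θ' − sin θ) = 1.5000
v = R·ω = 1.5000·-0.5000 = -0.7500

v = -0.7500, ω = -0.5000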